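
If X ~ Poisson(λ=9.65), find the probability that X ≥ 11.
0.373263

We have X ~ Poisson(λ=9.65).

For discrete distributions, P(X ≥ 11) = 1 - P(X ≤ 10).

P(X ≤ 10) = 0.626737
P(X ≥ 11) = 1 - 0.626737 = 0.373263

So there's approximately a 37.3% chance that X is at least 11.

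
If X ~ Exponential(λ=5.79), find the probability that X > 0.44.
0.078269

We have X ~ Exponential(λ=5.79).

P(X > 0.44) = 1 - P(X ≤ 0.44)
                = 1 - F(0.44)
                = 1 - 0.921731
                = 0.078269

So there's approximately a 7.8% chance that X exceeds 0.44.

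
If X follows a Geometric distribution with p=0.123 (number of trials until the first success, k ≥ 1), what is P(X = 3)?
0.094603

We have X ~ Geometric(p=0.123) (number of trials until the first success, k ≥ 1).

For a Geometric distribution, the PMF gives us the probability of each outcome.

Using the PMF formula:
P(X = 3) = 0.094603

Rounded to 4 decimal places: 0.0946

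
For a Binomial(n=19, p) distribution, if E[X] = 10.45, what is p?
p = 0.55

For a Binomial(n, p) distribution:
E[X] = n × p

Given n = 19 and E[X] = 10.45:
10.45 = 19 × p
p = 10.45 / 19 = 0.55

Verification: Binomial(19, 0.55) has E[X] = 10.45 ✓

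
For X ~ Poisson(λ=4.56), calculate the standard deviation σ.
2.1354

We have X ~ Poisson(λ=4.56).

For a Poisson distribution with λ=4.56:
σ = √Var(X) = 2.1354

The standard deviation is the square root of the variance.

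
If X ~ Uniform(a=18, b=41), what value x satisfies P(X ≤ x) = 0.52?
29.9600

We have X ~ Uniform(a=18, b=41).

We want to find x such that P(X ≤ x) = 0.52.

This is the 52nd percentile, which means 52% of values fall below this point.

Using the inverse CDF (quantile function):
x = F⁻¹(0.52) = 29.9600

Verification: P(X ≤ 29.9600) = 0.52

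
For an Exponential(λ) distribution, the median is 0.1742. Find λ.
λ = 3.9790

For X ~ Exponential(λ), the CDF is F(x) = 1 - e^(-λx).
The median m satisfies F(m) = 0.5:
1 - e^(-λm) = 0.5
e^(-λm) = 0.5
λm = ln(2)
m = ln(2) / λ

Given m = 0.1742:
λ = ln(2) / 0.1742 = 0.693147 / 0.1742 = 3.9790

Verification: ln(2) / 3.9790 = 0.1742 ✓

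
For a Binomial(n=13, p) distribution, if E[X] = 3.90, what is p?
p = 0.3

For a Binomial(n, p) distribution:
E[X] = n × p

Given n = 13 and E[X] = 3.90:
3.90 = 13 × p
p = 3.90 / 13 = 0.3

Verification: Binomial(13, 0.3) has E[X] = 3.90 ✓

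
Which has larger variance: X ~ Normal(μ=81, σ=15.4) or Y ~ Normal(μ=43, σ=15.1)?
X has larger variance (237.1600 > 228.0100)

Compute the variance for each distribution:

X ~ Normal(μ=81, σ=15.4):
Var(X) = 237.1600

Y ~ Normal(μ=43, σ=15.1):
Var(Y) = 228.0100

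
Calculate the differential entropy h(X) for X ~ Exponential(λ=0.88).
1.1278 nats

We have X ~ Exponential(λ=0.88).

The differential entropy measures the uncertainty or information content of the distribution.

For an Exponential distribution with λ=0.88:
h(X) = 1.1278 nats

(In bits, this would be 1.6271 bits.)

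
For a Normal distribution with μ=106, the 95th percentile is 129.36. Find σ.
σ = 14.2019

For X ~ Normal(μ, σ), the p-th percentile satisfies x = μ + z_p × σ,
where z_p = Φ⁻¹(p) is the standard normal quantile.

Step 1: z_{0.95} = Φ⁻¹(0.95) = 1.6449

Step 2: Solve for σ:
129.36 = 106 + 1.6449 × σ
σ = (129.36 - 106) / 1.6449
σ = 23.36 / 1.6449
σ = 14.2019

Verification: μ + z × σ = 106 + 1.6449 × 14.2019 = 129.36 ✓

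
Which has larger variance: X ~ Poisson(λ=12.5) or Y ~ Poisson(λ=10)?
X has larger variance (12.5000 > 10.0000)

Compute the variance for each distribution:

X ~ Poisson(λ=12.5):
Var(X) = 12.5000

Y ~ Poisson(λ=10):
Var(Y) = 10.0000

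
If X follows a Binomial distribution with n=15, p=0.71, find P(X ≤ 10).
0.450027

We have X ~ Binomial(n=15, p=0.71).

The CDF gives us P(X ≤ k).

Using the CDF:
P(X ≤ 10) = 0.450027

This means there's approximately a 45.0% chance that X is at most 10.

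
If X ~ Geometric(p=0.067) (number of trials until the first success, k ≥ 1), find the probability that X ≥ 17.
0.329690

We have X ~ Geometric(p=0.067) (number of trials until the first success, k ≥ 1).

For discrete distributions, P(X ≥ 17) = 1 - P(X ≤ 16).

P(X ≤ 16) = 0.670310
P(X ≥ 17) = 1 - 0.670310 = 0.329690

So there's approximately a 33.0% chance that X is at least 17.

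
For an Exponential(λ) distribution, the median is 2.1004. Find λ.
λ = 0.3300

For X ~ Exponential(λ), the CDF is F(x) = 1 - e^(-λx).
The median m satisfies F(m) = 0.5:
1 - e^(-λm) = 0.5
e^(-λm) = 0.5
λm = ln(2)
m = ln(2) / λ

Given m = 2.1004:
λ = ln(2) / 2.1004 = 0.693147 / 2.1004 = 0.3300

Verification: ln(2) / 0.3300 = 2.1004 ✓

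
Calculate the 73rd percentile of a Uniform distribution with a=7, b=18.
15.0300

We have X ~ Uniform(a=7, b=18).

We want to find x such that P(X ≤ x) = 0.73.

This is the 73rd percentile, which means 73% of values fall below this point.

Using the inverse CDF (quantile function):
x = F⁻¹(0.73) = 15.0300

Verification: P(X ≤ 15.0300) = 0.73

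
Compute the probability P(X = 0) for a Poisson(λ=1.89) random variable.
0.151072

We have X ~ Poisson(λ=1.89).

For a Poisson distribution, the PMF gives us the probability of each outcome.

Using the PMF formula:
P(X = 0) = 0.151072

Rounded to 4 decimal places: 0.1511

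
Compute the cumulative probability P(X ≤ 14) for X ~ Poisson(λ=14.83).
0.483162

We have X ~ Poisson(λ=14.83).

The CDF gives us P(X ≤ k).

Using the CDF:
P(X ≤ 14) = 0.483162

This means there's approximately a 48.3% chance that X is at most 14.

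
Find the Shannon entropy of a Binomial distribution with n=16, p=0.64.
2.0688 nats

We have X ~ Binomial(n=16, p=0.64).

The Shannon entropy measures the uncertainty or information content of the distribution.

For a Binomial distribution with n=16, p=0.64:
H(X) = 2.0688 nats

(In bits, this would be 2.9846 bits.)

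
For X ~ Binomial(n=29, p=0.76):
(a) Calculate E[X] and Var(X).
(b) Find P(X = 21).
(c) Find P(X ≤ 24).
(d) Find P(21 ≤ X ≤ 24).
(a) E[X] = 22.0400, Var(X) = 5.2896
(b) P(X = 21) = 0.148405
(c) P(X ≤ 24) = 0.859484
(d) P(21 ≤ X ≤ 24) = 0.614383

We have X ~ Binomial(n=29, p=0.76).

(a) Moments:
E[X] = 22.0400
Var(X) = 5.2896
σ = √Var(X) = 2.2999

(b) Point probability using PMF:
P(X = 21) = 0.148405

(c) Cumulative probability using CDF:
P(X ≤ 24) = F(24) = 0.859484

(d) Range probability:
P(21 ≤ X ≤ 24) = P(X ≤ 24) - P(X ≤ 20)
                   = F(24) - F(20)
                   = 0.859484 - 0.245102
                   = 0.614383

This means approximately 61.4% of outcomes fall in the interval [21, 24].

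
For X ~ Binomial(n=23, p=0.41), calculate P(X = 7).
0.102935

We have X ~ Binomial(n=23, p=0.41).

For a Binomial distribution, the PMF gives us the probability of each outcome.

Using the PMF formula:
P(X = 7) = 0.102935

Rounded to 4 decimal places: 0.1029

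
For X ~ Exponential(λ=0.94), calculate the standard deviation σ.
1.0638

We have X ~ Exponential(λ=0.94).

For an Exponential distribution with λ=0.94:
σ = √Var(X) = 1.0638

The standard deviation is the square root of the variance.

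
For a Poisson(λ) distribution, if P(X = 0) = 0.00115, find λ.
λ = 6.7680

For a Poisson(λ) distribution, the PMF at 0 is:
P(X = 0) = λ^0 e^(-λ) / 0! = e^(-λ)

Given P(X = 0) = 0.00115:
e^(-λ) = 0.00115
-λ = ln(0.00115)
λ = -ln(0.00115) = 6.7680

Verification: e^(-6.7680) = 0.00115 ✓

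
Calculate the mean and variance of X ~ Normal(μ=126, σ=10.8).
E[X] = 126.0000, Var(X) = 116.6400

We have X ~ Normal(μ=126, σ=10.8).

For a Normal distribution with μ=126, σ=10.8:

Expected value:
E[X] = 126.0000

Variance:
Var(X) = 116.6400

Standard deviation:
σ = √Var(X) = 10.8000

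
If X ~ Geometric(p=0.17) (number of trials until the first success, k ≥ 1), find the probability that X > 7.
0.271361

We have X ~ Geometric(p=0.17) (number of trials until the first success, k ≥ 1).

P(X > 7) = 1 - P(X ≤ 7)
                = 1 - F(7)
                = 1 - 0.728639
                = 0.271361

So there's approximately a 27.1% chance that X exceeds 7.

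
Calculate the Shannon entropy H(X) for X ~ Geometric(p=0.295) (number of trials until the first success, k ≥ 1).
2.0562 nats

We have X ~ Geometric(p=0.295) (number of trials until the first success, k ≥ 1).

The Shannon entropy measures the uncertainty or information content of the distribution.

For a Geometric distribution with p=0.295 (number of trials until the first success, k ≥ 1):
H(X) = 2.0562 nats

(In bits, this would be 2.9664 bits.)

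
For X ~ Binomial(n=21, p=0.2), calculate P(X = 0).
0.009223

We have X ~ Binomial(n=21, p=0.2).

For a Binomial distribution, the PMF gives us the probability of each outcome.

Using the PMF formula:
P(X = 0) = 0.009223

Rounded to 4 decimal places: 0.0092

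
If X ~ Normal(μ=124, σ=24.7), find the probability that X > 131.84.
0.375467

We have X ~ Normal(μ=124, σ=24.7).

P(X > 131.84) = 1 - P(X ≤ 131.84)
                = 1 - F(131.84)
                = 1 - 0.624533
                = 0.375467

So there's approximately a 37.5% chance that X exceeds 131.84.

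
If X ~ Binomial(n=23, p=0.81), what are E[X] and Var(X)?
E[X] = 18.6300, Var(X) = 3.5397

We have X ~ Binomial(n=23, p=0.81).

For a Binomial distribution with n=23, p=0.81:

Expected value:
E[X] = 18.6300

Variance:
Var(X) = 3.5397

Standard deviation:
σ = √Var(X) = 1.8814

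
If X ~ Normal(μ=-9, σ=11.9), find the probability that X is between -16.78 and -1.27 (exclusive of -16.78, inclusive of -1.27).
0.485392

We have X ~ Normal(μ=-9, σ=11.9).

To find P(-16.78 < X ≤ -1.27), we use:
P(-16.78 < X ≤ -1.27) = P(X ≤ -1.27) - P(X ≤ -16.78)
                 = F(-1.27) - F(-16.78)
                 = 0.742018 - 0.256626
                 = 0.485392

So there's approximately a 48.5% chance that X falls in this range.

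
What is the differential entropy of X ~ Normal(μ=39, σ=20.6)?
4.4442 nats

We have X ~ Normal(μ=39, σ=20.6).

The differential entropy measures the uncertainty or information content of the distribution.

For a Normal distribution with μ=39, σ=20.6:
h(X) = 4.4442 nats

(In bits, this would be 6.4117 bits.)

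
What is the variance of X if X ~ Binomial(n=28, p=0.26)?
5.3872

We have X ~ Binomial(n=28, p=0.26).

For a Binomial distribution with n=28, p=0.26:
Var(X) = 5.3872

The variance measures the spread of the distribution around the mean.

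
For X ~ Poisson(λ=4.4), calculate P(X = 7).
0.077775

We have X ~ Poisson(λ=4.4).

For a Poisson distribution, the PMF gives us the probability of each outcome.

Using the PMF formula:
P(X = 7) = 0.077775

Rounded to 4 decimal places: 0.0778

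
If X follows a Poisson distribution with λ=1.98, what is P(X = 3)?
0.178625

We have X ~ Poisson(λ=1.98).

For a Poisson distribution, the PMF gives us the probability of each outcome.

Using the PMF formula:
P(X = 3) = 0.178625

Rounded to 4 decimal places: 0.1786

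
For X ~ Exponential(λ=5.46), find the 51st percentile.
0.1307

We have X ~ Exponential(λ=5.46).

We want to find x such that P(X ≤ x) = 0.51.

This is the 51st percentile, which means 51% of values fall below this point.

Using the inverse CDF (quantile function):
x = F⁻¹(0.51) = 0.1307

Verification: P(X ≤ 0.1307) = 0.51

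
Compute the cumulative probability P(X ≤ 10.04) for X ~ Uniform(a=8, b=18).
0.204000

We have X ~ Uniform(a=8, b=18).

The CDF gives us P(X ≤ k).

Using the CDF:
P(X ≤ 10.04) = 0.204000

This means there's approximately a 20.4% chance that X is at most 10.04.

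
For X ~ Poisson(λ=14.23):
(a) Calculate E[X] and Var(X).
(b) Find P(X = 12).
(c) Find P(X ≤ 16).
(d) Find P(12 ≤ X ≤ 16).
(a) E[X] = 14.2300, Var(X) = 14.2300
(b) P(X = 12) = 0.095085
(c) P(X ≤ 16) = 0.735693
(d) P(12 ≤ X ≤ 16) = 0.494576

We have X ~ Poisson(λ=14.23).

(a) Moments:
E[X] = 14.2300
Var(X) = 14.2300
σ = √Var(X) = 3.7723

(b) Point probability using PMF:
P(X = 12) = 0.095085

(c) Cumulative probability using CDF:
P(X ≤ 16) = F(16) = 0.735693

(d) Range probability:
P(12 ≤ X ≤ 16) = P(X ≤ 16) - P(X ≤ 11)
                   = F(16) - F(11)
                   = 0.735693 - 0.241117
                   = 0.494576

This means approximately 49.5% of outcomes fall in the interval [12, 16].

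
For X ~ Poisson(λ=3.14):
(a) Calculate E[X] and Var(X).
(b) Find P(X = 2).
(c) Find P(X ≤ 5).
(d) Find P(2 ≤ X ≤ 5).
(a) E[X] = 3.1400, Var(X) = 3.1400
(b) P(X = 2) = 0.213376
(c) P(X ≤ 5) = 0.901315
(d) P(2 ≤ X ≤ 5) = 0.722124

We have X ~ Poisson(λ=3.14).

(a) Moments:
E[X] = 3.1400
Var(X) = 3.1400
σ = √Var(X) = 1.7720

(b) Point probability using PMF:
P(X = 2) = 0.213376

(c) Cumulative probability using CDF:
P(X ≤ 5) = F(5) = 0.901315

(d) Range probability:
P(2 ≤ X ≤ 5) = P(X ≤ 5) - P(X ≤ 1)
                   = F(5) - F(1)
                   = 0.901315 - 0.179191
                   = 0.722124

This means approximately 72.2% of outcomes fall in the interval [2, 5].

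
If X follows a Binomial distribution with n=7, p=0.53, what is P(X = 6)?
0.072921

We have X ~ Binomial(n=7, p=0.53).

For a Binomial distribution, the PMF gives us the probability of each outcome.

Using the PMF formula:
P(X = 6) = 0.072921

Rounded to 4 decimal places: 0.0729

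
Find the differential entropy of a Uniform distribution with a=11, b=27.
2.7726 nats

We have X ~ Uniform(a=11, b=27).

The differential entropy measures the uncertainty or information content of the distribution.

For a Uniform distribution with a=11, b=27:
h(X) = 2.7726 nats

(In bits, this would be 4.0000 bits.)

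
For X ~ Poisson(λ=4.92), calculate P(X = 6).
0.143790

We have X ~ Poisson(λ=4.92).

For a Poisson distribution, the PMF gives us the probability of each outcome.

Using the PMF formula:
P(X = 6) = 0.143790

Rounded to 4 decimal places: 0.1438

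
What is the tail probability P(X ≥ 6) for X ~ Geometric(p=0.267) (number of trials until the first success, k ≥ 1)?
0.211602

We have X ~ Geometric(p=0.267) (number of trials until the first success, k ≥ 1).

For discrete distributions, P(X ≥ 6) = 1 - P(X ≤ 5).

P(X ≤ 5) = 0.788398
P(X ≥ 6) = 1 - 0.788398 = 0.211602

So there's approximately a 21.2% chance that X is at least 6.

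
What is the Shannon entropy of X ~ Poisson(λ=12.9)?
2.6908 nats

We have X ~ Poisson(λ=12.9).

The Shannon entropy measures the uncertainty or information content of the distribution.

For a Poisson distribution with λ=12.9:
H(X) = 2.6908 nats

(In bits, this would be 3.8820 bits.)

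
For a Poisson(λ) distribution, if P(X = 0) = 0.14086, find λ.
λ = 1.9600

For a Poisson(λ) distribution, the PMF at 0 is:
P(X = 0) = λ^0 e^(-λ) / 0! = e^(-λ)

Given P(X = 0) = 0.14086:
e^(-λ) = 0.14086
-λ = ln(0.14086)
λ = -ln(0.14086) = 1.9600

Verification: e^(-1.9600) = 0.14086 ✓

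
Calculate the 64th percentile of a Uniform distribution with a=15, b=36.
28.4400

We have X ~ Uniform(a=15, b=36).

We want to find x such that P(X ≤ x) = 0.64.

This is the 64th percentile, which means 64% of values fall below this point.

Using the inverse CDF (quantile function):
x = F⁻¹(0.64) = 28.4400

Verification: P(X ≤ 28.4400) = 0.64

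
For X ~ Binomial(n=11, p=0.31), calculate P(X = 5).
0.142740

We have X ~ Binomial(n=11, p=0.31).

For a Binomial distribution, the PMF gives us the probability of each outcome.

Using the PMF formula:
P(X = 5) = 0.142740

Rounded to 4 decimal places: 0.1427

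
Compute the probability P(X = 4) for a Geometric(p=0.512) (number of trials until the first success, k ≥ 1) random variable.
0.059502

We have X ~ Geometric(p=0.512) (number of trials until the first success, k ≥ 1).

For a Geometric distribution, the PMF gives us the probability of each outcome.

Using the PMF formula:
P(X = 4) = 0.059502

Rounded to 4 decimal places: 0.0595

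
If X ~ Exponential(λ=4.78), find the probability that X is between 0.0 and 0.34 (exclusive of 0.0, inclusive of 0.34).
0.803128

We have X ~ Exponential(λ=4.78).

To find P(0.0 < X ≤ 0.34), we use:
P(0.0 < X ≤ 0.34) = P(X ≤ 0.34) - P(X ≤ 0.0)
                 = F(0.34) - F(0.0)
                 = 0.803128 - 0.000000
                 = 0.803128

So there's approximately a 80.3% chance that X falls in this range.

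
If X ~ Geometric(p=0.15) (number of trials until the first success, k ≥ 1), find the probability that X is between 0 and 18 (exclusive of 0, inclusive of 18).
0.946354

We have X ~ Geometric(p=0.15) (number of trials until the first success, k ≥ 1).

To find P(0 < X ≤ 18), we use:
P(0 < X ≤ 18) = P(X ≤ 18) - P(X ≤ 0)
                 = F(18) - F(0)
                 = 0.946354 - 0.000000
                 = 0.946354

So there's approximately a 94.6% chance that X falls in this range.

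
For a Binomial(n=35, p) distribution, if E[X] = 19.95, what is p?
p = 0.57

For a Binomial(n, p) distribution:
E[X] = n × p

Given n = 35 and E[X] = 19.95:
19.95 = 35 × p
p = 19.95 / 35 = 0.57

Verification: Binomial(35, 0.57) has E[X] = 19.95 ✓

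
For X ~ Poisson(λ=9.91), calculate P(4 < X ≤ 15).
0.923312

We have X ~ Poisson(λ=9.91).

To find P(4 < X ≤ 15), we use:
P(4 < X ≤ 15) = P(X ≤ 15) - P(X ≤ 4)
                 = F(15) - F(4)
                 = 0.954314 - 0.031002
                 = 0.923312

So there's approximately a 92.3% chance that X falls in this range.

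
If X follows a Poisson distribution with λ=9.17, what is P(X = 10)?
0.120628

We have X ~ Poisson(λ=9.17).

For a Poisson distribution, the PMF gives us the probability of each outcome.

Using the PMF formula:
P(X = 10) = 0.120628

Rounded to 4 decimal places: 0.1206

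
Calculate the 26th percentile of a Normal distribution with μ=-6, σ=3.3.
-8.1230

We have X ~ Normal(μ=-6, σ=3.3).

We want to find x such that P(X ≤ x) = 0.26.

This is the 26th percentile, which means 26% of values fall below this point.

Using the inverse CDF (quantile function):
x = F⁻¹(0.26) = -8.1230

Verification: P(X ≤ -8.1230) = 0.26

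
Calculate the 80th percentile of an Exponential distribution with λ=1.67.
0.9637

We have X ~ Exponential(λ=1.67).

We want to find x such that P(X ≤ x) = 0.8.

This is the 80th percentile, which means 80% of values fall below this point.

Using the inverse CDF (quantile function):
x = F⁻¹(0.8) = 0.9637

Verification: P(X ≤ 0.9637) = 0.8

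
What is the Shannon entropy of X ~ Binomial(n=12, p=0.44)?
1.9597 nats

We have X ~ Binomial(n=12, p=0.44).

The Shannon entropy measures the uncertainty or information content of the distribution.

For a Binomial distribution with n=12, p=0.44:
H(X) = 1.9597 nats

(In bits, this would be 2.8273 bits.)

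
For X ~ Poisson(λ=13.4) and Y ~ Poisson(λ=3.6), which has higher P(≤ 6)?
Y has higher probability (P(Y ≤ 6) = 0.9267 > P(X ≤ 6) = 0.0204)

Compute P(≤ 6) for each distribution:

X ~ Poisson(λ=13.4):
P(X ≤ 6) = 0.0204

Y ~ Poisson(λ=3.6):
P(Y ≤ 6) = 0.9267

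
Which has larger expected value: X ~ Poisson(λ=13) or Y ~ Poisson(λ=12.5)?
X has larger mean (13.0000 > 12.5000)

Compute the expected value for each distribution:

X ~ Poisson(λ=13):
E[X] = 13.0000

Y ~ Poisson(λ=12.5):
E[Y] = 12.5000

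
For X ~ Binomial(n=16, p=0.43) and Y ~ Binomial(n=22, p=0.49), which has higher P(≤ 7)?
X has higher probability (P(X ≤ 7) = 0.6264 > P(Y ≤ 7) = 0.0800)

Compute P(≤ 7) for each distribution:

X ~ Binomial(n=16, p=0.43):
P(X ≤ 7) = 0.6264

Y ~ Binomial(n=22, p=0.49):
P(Y ≤ 7) = 0.0800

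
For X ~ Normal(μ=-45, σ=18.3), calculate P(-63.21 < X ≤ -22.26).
0.733148

We have X ~ Normal(μ=-45, σ=18.3).

To find P(-63.21 < X ≤ -22.26), we use:
P(-63.21 < X ≤ -22.26) = P(X ≤ -22.26) - P(X ≤ -63.21)
                 = F(-22.26) - F(-63.21)
                 = 0.892997 - 0.159848
                 = 0.733148

So there's approximately a 73.3% chance that X falls in this range.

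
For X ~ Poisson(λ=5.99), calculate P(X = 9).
0.068494

We have X ~ Poisson(λ=5.99).

For a Poisson distribution, the PMF gives us the probability of each outcome.

Using the PMF formula:
P(X = 9) = 0.068494

Rounded to 4 decimal places: 0.0685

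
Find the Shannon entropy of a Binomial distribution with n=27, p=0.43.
2.3634 nats

We have X ~ Binomial(n=27, p=0.43).

The Shannon entropy measures the uncertainty or information content of the distribution.

For a Binomial distribution with n=27, p=0.43:
H(X) = 2.3634 nats

(In bits, this would be 3.4097 bits.)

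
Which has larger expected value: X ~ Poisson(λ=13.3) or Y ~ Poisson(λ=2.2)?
X has larger mean (13.3000 > 2.2000)

Compute the expected value for each distribution:

X ~ Poisson(λ=13.3):
E[X] = 13.3000

Y ~ Poisson(λ=2.2):
E[Y] = 2.2000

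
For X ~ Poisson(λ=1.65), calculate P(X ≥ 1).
0.807950

We have X ~ Poisson(λ=1.65).

For discrete distributions, P(X ≥ 1) = 1 - P(X ≤ 0).

P(X ≤ 0) = 0.192050
P(X ≥ 1) = 1 - 0.192050 = 0.807950

So there's approximately a 80.8% chance that X is at least 1.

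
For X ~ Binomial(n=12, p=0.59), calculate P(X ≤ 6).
0.361591

We have X ~ Binomial(n=12, p=0.59).

The CDF gives us P(X ≤ k).

Using the CDF:
P(X ≤ 6) = 0.361591

This means there's approximately a 36.2% chance that X is at most 6.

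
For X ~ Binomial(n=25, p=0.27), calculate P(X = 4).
0.090641

We have X ~ Binomial(n=25, p=0.27).

For a Binomial distribution, the PMF gives us the probability of each outcome.

Using the PMF formula:
P(X = 4) = 0.090641

Rounded to 4 decimal places: 0.0906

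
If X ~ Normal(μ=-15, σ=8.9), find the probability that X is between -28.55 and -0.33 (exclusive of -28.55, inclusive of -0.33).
0.886410

We have X ~ Normal(μ=-15, σ=8.9).

To find P(-28.55 < X ≤ -0.33), we use:
P(-28.55 < X ≤ -0.33) = P(X ≤ -0.33) - P(X ≤ -28.55)
                 = F(-0.33) - F(-28.55)
                 = 0.950356 - 0.063945
                 = 0.886410

So there's approximately a 88.6% chance that X falls in this range.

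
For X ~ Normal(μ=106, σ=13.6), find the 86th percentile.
120.6923

We have X ~ Normal(μ=106, σ=13.6).

We want to find x such that P(X ≤ x) = 0.86.

This is the 86th percentile, which means 86% of values fall below this point.

Using the inverse CDF (quantile function):
x = F⁻¹(0.86) = 120.6923

Verification: P(X ≤ 120.6923) = 0.86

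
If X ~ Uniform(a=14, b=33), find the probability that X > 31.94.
0.055789

We have X ~ Uniform(a=14, b=33).

P(X > 31.94) = 1 - P(X ≤ 31.94)
                = 1 - F(31.94)
                = 1 - 0.944211
                = 0.055789

So there's approximately a 5.6% chance that X exceeds 31.94.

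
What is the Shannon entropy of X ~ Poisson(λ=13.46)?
2.7124 nats

We have X ~ Poisson(λ=13.46).

The Shannon entropy measures the uncertainty or information content of the distribution.

For a Poisson distribution with λ=13.46:
H(X) = 2.7124 nats

(In bits, this would be 3.9131 bits.)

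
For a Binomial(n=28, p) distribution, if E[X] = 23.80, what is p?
p = 0.85

For a Binomial(n, p) distribution:
E[X] = n × p

Given n = 28 and E[X] = 23.80:
23.80 = 28 × p
p = 23.80 / 28 = 0.85

Verification: Binomial(28, 0.85) has E[X] = 23.80 ✓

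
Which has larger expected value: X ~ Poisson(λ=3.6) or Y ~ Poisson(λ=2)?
X has larger mean (3.6000 > 2.0000)

Compute the expected value for each distribution:

X ~ Poisson(λ=3.6):
E[X] = 3.6000

Y ~ Poisson(λ=2):
E[Y] = 2.0000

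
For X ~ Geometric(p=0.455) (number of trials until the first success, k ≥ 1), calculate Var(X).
2.6325

We have X ~ Geometric(p=0.455) (number of trials until the first success, k ≥ 1).

For a Geometric distribution with p=0.455 (number of trials until the first success, k ≥ 1):
Var(X) = 2.6325

The variance measures the spread of the distribution around the mean.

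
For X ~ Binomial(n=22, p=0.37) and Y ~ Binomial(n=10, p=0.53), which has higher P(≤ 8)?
Y has higher probability (P(Y ≤ 8) = 0.9827 > P(X ≤ 8) = 0.5704)

Compute P(≤ 8) for each distribution:

X ~ Binomial(n=22, p=0.37):
P(X ≤ 8) = 0.5704

Y ~ Binomial(n=10, p=0.53):
P(Y ≤ 8) = 0.9827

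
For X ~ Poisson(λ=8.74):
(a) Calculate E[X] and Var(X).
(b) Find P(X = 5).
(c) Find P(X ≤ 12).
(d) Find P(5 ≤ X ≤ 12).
(a) E[X] = 8.7400, Var(X) = 8.7400
(b) P(X = 5) = 0.068021
(c) P(X ≤ 12) = 0.893866
(d) P(5 ≤ X ≤ 12) = 0.829471

We have X ~ Poisson(λ=8.74).

(a) Moments:
E[X] = 8.7400
Var(X) = 8.7400
σ = √Var(X) = 2.9563

(b) Point probability using PMF:
P(X = 5) = 0.068021

(c) Cumulative probability using CDF:
P(X ≤ 12) = F(12) = 0.893866

(d) Range probability:
P(5 ≤ X ≤ 12) = P(X ≤ 12) - P(X ≤ 4)
                   = F(12) - F(4)
                   = 0.893866 - 0.064395
                   = 0.829471

This means approximately 82.9% of outcomes fall in the interval [5, 12].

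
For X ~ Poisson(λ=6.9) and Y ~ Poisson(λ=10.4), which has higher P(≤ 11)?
X has higher probability (P(X ≤ 11) = 0.9510 > P(Y ≤ 11) = 0.6505)

Compute P(≤ 11) for each distribution:

X ~ Poisson(λ=6.9):
P(X ≤ 11) = 0.9510

Y ~ Poisson(λ=10.4):
P(Y ≤ 11) = 0.6505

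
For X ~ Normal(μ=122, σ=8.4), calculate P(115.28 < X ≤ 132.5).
0.682495

We have X ~ Normal(μ=122, σ=8.4).

To find P(115.28 < X ≤ 132.5), we use:
P(115.28 < X ≤ 132.5) = P(X ≤ 132.5) - P(X ≤ 115.28)
                 = F(132.5) - F(115.28)
                 = 0.894350 - 0.211855
                 = 0.682495

So there's approximately a 68.2% chance that X falls in this range.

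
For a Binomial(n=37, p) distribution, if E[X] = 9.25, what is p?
p = 0.25

For a Binomial(n, p) distribution:
E[X] = n × p

Given n = 37 and E[X] = 9.25:
9.25 = 37 × p
p = 9.25 / 37 = 0.25

Verification: Binomial(37, 0.25) has E[X] = 9.25 ✓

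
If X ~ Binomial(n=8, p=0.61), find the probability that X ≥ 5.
0.617203

We have X ~ Binomial(n=8, p=0.61).

For discrete distributions, P(X ≥ 5) = 1 - P(X ≤ 4).

P(X ≤ 4) = 0.382797
P(X ≥ 5) = 1 - 0.382797 = 0.617203

So there's approximately a 61.7% chance that X is at least 5.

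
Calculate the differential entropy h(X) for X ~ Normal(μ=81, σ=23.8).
4.5886 nats

We have X ~ Normal(μ=81, σ=23.8).

The differential entropy measures the uncertainty or information content of the distribution.

For a Normal distribution with μ=81, σ=23.8:
h(X) = 4.5886 nats

(In bits, this would be 6.6200 bits.)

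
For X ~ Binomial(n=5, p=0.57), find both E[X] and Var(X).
E[X] = 2.8500, Var(X) = 1.2255

We have X ~ Binomial(n=5, p=0.57).

For a Binomial distribution with n=5, p=0.57:

Expected value:
E[X] = 2.8500

Variance:
Var(X) = 1.2255

Standard deviation:
σ = √Var(X) = 1.1070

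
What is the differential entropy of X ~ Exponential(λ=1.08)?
0.9230 nats

We have X ~ Exponential(λ=1.08).

The differential entropy measures the uncertainty or information content of the distribution.

For an Exponential distribution with λ=1.08:
h(X) = 0.9230 nats

(In bits, this would be 1.3317 bits.)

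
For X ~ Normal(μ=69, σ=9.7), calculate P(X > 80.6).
0.115872

We have X ~ Normal(μ=69, σ=9.7).

P(X > 80.6) = 1 - P(X ≤ 80.6)
                = 1 - F(80.6)
                = 1 - 0.884128
                = 0.115872

So there's approximately a 11.6% chance that X exceeds 80.6.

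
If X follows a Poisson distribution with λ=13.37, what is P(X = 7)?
0.023658

We have X ~ Poisson(λ=13.37).

For a Poisson distribution, the PMF gives us the probability of each outcome.

Using the PMF formula:
P(X = 7) = 0.023658

Rounded to 4 decimal places: 0.0237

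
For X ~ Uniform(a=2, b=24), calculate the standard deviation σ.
6.3509

We have X ~ Uniform(a=2, b=24).

For a Uniform distribution with a=2, b=24:
σ = √Var(X) = 6.3509

The standard deviation is the square root of the variance.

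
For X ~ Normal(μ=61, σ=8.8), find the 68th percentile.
65.1157

We have X ~ Normal(μ=61, σ=8.8).

We want to find x such that P(X ≤ x) = 0.68.

This is the 68th percentile, which means 68% of values fall below this point.

Using the inverse CDF (quantile function):
x = F⁻¹(0.68) = 65.1157

Verification: P(X ≤ 65.1157) = 0.68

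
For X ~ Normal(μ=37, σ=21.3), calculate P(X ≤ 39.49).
0.546531

We have X ~ Normal(μ=37, σ=21.3).

The CDF gives us P(X ≤ k).

Using the CDF:
P(X ≤ 39.49) = 0.546531

This means there's approximately a 54.7% chance that X is at most 39.49.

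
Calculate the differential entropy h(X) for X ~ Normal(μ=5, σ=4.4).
2.9005 nats

We have X ~ Normal(μ=5, σ=4.4).

The differential entropy measures the uncertainty or information content of the distribution.

For a Normal distribution with μ=5, σ=4.4:
h(X) = 2.9005 nats

(In bits, this would be 4.1846 bits.)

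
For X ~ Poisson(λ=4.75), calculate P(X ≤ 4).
0.485398

We have X ~ Poisson(λ=4.75).

The CDF gives us P(X ≤ k).

Using the CDF:
P(X ≤ 4) = 0.485398

This means there's approximately a 48.5% chance that X is at most 4.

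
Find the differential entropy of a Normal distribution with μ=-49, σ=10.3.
3.7511 nats

We have X ~ Normal(μ=-49, σ=10.3).

The differential entropy measures the uncertainty or information content of the distribution.

For a Normal distribution with μ=-49, σ=10.3:
h(X) = 3.7511 nats

(In bits, this would be 5.4117 bits.)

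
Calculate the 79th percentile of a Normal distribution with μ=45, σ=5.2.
49.1934

We have X ~ Normal(μ=45, σ=5.2).

We want to find x such that P(X ≤ x) = 0.79.

This is the 79th percentile, which means 79% of values fall below this point.

Using the inverse CDF (quantile function):
x = F⁻¹(0.79) = 49.1934

Verification: P(X ≤ 49.1934) = 0.79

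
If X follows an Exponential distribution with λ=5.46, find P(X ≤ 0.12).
0.480662

We have X ~ Exponential(λ=5.46).

The CDF gives us P(X ≤ k).

Using the CDF:
P(X ≤ 0.12) = 0.480662

This means there's approximately a 48.1% chance that X is at most 0.12.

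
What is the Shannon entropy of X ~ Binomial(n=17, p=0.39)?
2.1161 nats

We have X ~ Binomial(n=17, p=0.39).

The Shannon entropy measures the uncertainty or information content of the distribution.

For a Binomial distribution with n=17, p=0.39:
H(X) = 2.1161 nats

(In bits, this would be 3.0529 bits.)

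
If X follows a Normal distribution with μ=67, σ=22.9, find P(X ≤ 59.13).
0.365548

We have X ~ Normal(μ=67, σ=22.9).

The CDF gives us P(X ≤ k).

Using the CDF:
P(X ≤ 59.13) = 0.365548

This means there's approximately a 36.6% chance that X is at most 59.13.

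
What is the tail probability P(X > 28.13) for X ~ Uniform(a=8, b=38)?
0.329000

We have X ~ Uniform(a=8, b=38).

P(X > 28.13) = 1 - P(X ≤ 28.13)
                = 1 - F(28.13)
                = 1 - 0.671000
                = 0.329000

So there's approximately a 32.9% chance that X exceeds 28.13.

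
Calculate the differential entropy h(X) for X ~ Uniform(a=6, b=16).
2.3026 nats

We have X ~ Uniform(a=6, b=16).

The differential entropy measures the uncertainty or information content of the distribution.

For a Uniform distribution with a=6, b=16:
h(X) = 2.3026 nats

(In bits, this would be 3.3219 bits.)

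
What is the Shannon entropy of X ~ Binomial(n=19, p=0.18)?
1.9179 nats

We have X ~ Binomial(n=19, p=0.18).

The Shannon entropy measures the uncertainty or information content of the distribution.

For a Binomial distribution with n=19, p=0.18:
H(X) = 1.9179 nats

(In bits, this would be 2.7670 bits.)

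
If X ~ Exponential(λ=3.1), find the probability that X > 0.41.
0.280551

We have X ~ Exponential(λ=3.1).

P(X > 0.41) = 1 - P(X ≤ 0.41)
                = 1 - F(0.41)
                = 1 - 0.719449
                = 0.280551

So there's approximately a 28.1% chance that X exceeds 0.41.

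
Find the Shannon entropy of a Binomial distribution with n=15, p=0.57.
2.0690 nats

We have X ~ Binomial(n=15, p=0.57).

The Shannon entropy measures the uncertainty or information content of the distribution.

For a Binomial distribution with n=15, p=0.57:
H(X) = 2.0690 nats

(In bits, this would be 2.9849 bits.)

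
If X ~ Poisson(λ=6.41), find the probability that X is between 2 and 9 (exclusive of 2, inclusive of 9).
0.838988

We have X ~ Poisson(λ=6.41).

To find P(2 < X ≤ 9), we use:
P(2 < X ≤ 9) = P(X ≤ 9) - P(X ≤ 2)
                 = F(9) - F(2)
                 = 0.884973 - 0.045985
                 = 0.838988

So there's approximately a 83.9% chance that X falls in this range.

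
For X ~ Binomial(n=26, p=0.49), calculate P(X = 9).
0.054356

We have X ~ Binomial(n=26, p=0.49).

For a Binomial distribution, the PMF gives us the probability of each outcome.

Using the PMF formula:
P(X = 9) = 0.054356

Rounded to 4 decimal places: 0.0544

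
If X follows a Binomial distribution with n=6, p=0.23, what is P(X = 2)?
0.278939

We have X ~ Binomial(n=6, p=0.23).

For a Binomial distribution, the PMF gives us the probability of each outcome.

Using the PMF formula:
P(X = 2) = 0.278939

Rounded to 4 decimal places: 0.2789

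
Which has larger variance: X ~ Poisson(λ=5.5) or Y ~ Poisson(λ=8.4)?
Y has larger variance (8.4000 > 5.5000)

Compute the variance for each distribution:

X ~ Poisson(λ=5.5):
Var(X) = 5.5000

Y ~ Poisson(λ=8.4):
Var(Y) = 8.4000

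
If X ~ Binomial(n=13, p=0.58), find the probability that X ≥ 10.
0.134417

We have X ~ Binomial(n=13, p=0.58).

For discrete distributions, P(X ≥ 10) = 1 - P(X ≤ 9).

P(X ≤ 9) = 0.865583
P(X ≥ 10) = 1 - 0.865583 = 0.134417

So there's approximately a 13.4% chance that X is at least 10.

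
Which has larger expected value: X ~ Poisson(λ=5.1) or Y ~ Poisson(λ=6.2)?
Y has larger mean (6.2000 > 5.1000)

Compute the expected value for each distribution:

X ~ Poisson(λ=5.1):
E[X] = 5.1000

Y ~ Poisson(λ=6.2):
E[Y] = 6.2000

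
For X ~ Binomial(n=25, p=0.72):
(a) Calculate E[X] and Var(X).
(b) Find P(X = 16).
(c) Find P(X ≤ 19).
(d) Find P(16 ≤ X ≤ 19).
(a) E[X] = 18.0000, Var(X) = 5.0400
(b) P(X = 16) = 0.112721
(c) P(X ≤ 19) = 0.741461
(d) P(16 ≤ X ≤ 19) = 0.607691

We have X ~ Binomial(n=25, p=0.72).

(a) Moments:
E[X] = 18.0000
Var(X) = 5.0400
σ = √Var(X) = 2.2450

(b) Point probability using PMF:
P(X = 16) = 0.112721

(c) Cumulative probability using CDF:
P(X ≤ 19) = F(19) = 0.741461

(d) Range probability:
P(16 ≤ X ≤ 19) = P(X ≤ 19) - P(X ≤ 15)
                   = F(19) - F(15)
                   = 0.741461 - 0.133770
                   = 0.607691

This means approximately 60.8% of outcomes fall in the interval [16, 19].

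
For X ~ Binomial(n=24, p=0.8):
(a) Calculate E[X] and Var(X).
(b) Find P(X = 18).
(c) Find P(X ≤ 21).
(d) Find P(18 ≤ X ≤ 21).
(a) E[X] = 19.2000, Var(X) = 3.8400
(b) P(X = 18) = 0.155179
(c) P(X ≤ 21) = 0.885483
(d) P(18 ≤ X ≤ 21) = 0.696554

We have X ~ Binomial(n=24, p=0.8).

(a) Moments:
E[X] = 19.2000
Var(X) = 3.8400
σ = √Var(X) = 1.9596

(b) Point probability using PMF:
P(X = 18) = 0.155179

(c) Cumulative probability using CDF:
P(X ≤ 21) = F(21) = 0.885483

(d) Range probability:
P(18 ≤ X ≤ 21) = P(X ≤ 21) - P(X ≤ 17)
                   = F(21) - F(17)
                   = 0.885483 - 0.188929
                   = 0.696554

This means approximately 69.7% of outcomes fall in the interval [18, 21].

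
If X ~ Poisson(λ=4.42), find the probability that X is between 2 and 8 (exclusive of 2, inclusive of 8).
0.780556

We have X ~ Poisson(λ=4.42).

To find P(2 < X ≤ 8), we use:
P(2 < X ≤ 8) = P(X ≤ 8) - P(X ≤ 2)
                 = F(8) - F(2)
                 = 0.963335 - 0.182778
                 = 0.780556

So there's approximately a 78.1% chance that X falls in this range.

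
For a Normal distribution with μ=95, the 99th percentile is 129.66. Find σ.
σ = 14.8989

For X ~ Normal(μ, σ), the p-th percentile satisfies x = μ + z_p × σ,
where z_p = Φ⁻¹(p) is the standard normal quantile.

Step 1: z_{0.99} = Φ⁻¹(0.99) = 2.3263

Step 2: Solve for σ:
129.66 = 95 + 2.3263 × σ
σ = (129.66 - 95) / 2.3263
σ = 34.66 / 2.3263
σ = 14.8989

Verification: μ + z × σ = 95 + 2.3263 × 14.8989 = 129.66 ✓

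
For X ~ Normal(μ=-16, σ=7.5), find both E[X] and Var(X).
E[X] = -16.0000, Var(X) = 56.2500

We have X ~ Normal(μ=-16, σ=7.5).

For a Normal distribution with μ=-16, σ=7.5:

Expected value:
E[X] = -16.0000

Variance:
Var(X) = 56.2500

Standard deviation:
σ = √Var(X) = 7.5000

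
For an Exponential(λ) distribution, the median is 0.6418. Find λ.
λ = 1.0800

For X ~ Exponential(λ), the CDF is F(x) = 1 - e^(-λx).
The median m satisfies F(m) = 0.5:
1 - e^(-λm) = 0.5
e^(-λm) = 0.5
λm = ln(2)
m = ln(2) / λ

Given m = 0.6418:
λ = ln(2) / 0.6418 = 0.693147 / 0.6418 = 1.0800

Verification: ln(2) / 1.0800 = 0.6418 ✓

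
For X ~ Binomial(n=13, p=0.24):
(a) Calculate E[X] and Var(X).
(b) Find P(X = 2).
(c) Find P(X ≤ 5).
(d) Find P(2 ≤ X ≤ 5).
(a) E[X] = 3.1200, Var(X) = 2.3712
(b) P(X = 2) = 0.219516
(c) P(X ≤ 5) = 0.932498
(d) P(2 ≤ X ≤ 5) = 0.788421

We have X ~ Binomial(n=13, p=0.24).

(a) Moments:
E[X] = 3.1200
Var(X) = 2.3712
σ = √Var(X) = 1.5399

(b) Point probability using PMF:
P(X = 2) = 0.219516

(c) Cumulative probability using CDF:
P(X ≤ 5) = F(5) = 0.932498

(d) Range probability:
P(2 ≤ X ≤ 5) = P(X ≤ 5) - P(X ≤ 1)
                   = F(5) - F(1)
                   = 0.932498 - 0.144077
                   = 0.788421

This means approximately 78.8% of outcomes fall in the interval [2, 5].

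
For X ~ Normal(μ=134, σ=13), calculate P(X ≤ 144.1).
0.781398

We have X ~ Normal(μ=134, σ=13).

The CDF gives us P(X ≤ k).

Using the CDF:
P(X ≤ 144.1) = 0.781398

This means there's approximately a 78.1% chance that X is at most 144.1.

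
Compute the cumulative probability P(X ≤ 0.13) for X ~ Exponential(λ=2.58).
0.284948

We have X ~ Exponential(λ=2.58).

The CDF gives us P(X ≤ k).

Using the CDF:
P(X ≤ 0.13) = 0.284948

This means there's approximately a 28.5% chance that X is at most 0.13.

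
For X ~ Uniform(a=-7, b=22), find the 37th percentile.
3.7300

We have X ~ Uniform(a=-7, b=22).

We want to find x such that P(X ≤ x) = 0.37.

This is the 37th percentile, which means 37% of values fall below this point.

Using the inverse CDF (quantile function):
x = F⁻¹(0.37) = 3.7300

Verification: P(X ≤ 3.7300) = 0.37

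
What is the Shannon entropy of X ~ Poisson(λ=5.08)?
2.2127 nats

We have X ~ Poisson(λ=5.08).

The Shannon entropy measures the uncertainty or information content of the distribution.

For a Poisson distribution with λ=5.08:
H(X) = 2.2127 nats

(In bits, this would be 3.1922 bits.)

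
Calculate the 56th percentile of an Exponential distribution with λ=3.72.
0.2207

We have X ~ Exponential(λ=3.72).

We want to find x such that P(X ≤ x) = 0.56.

This is the 56th percentile, which means 56% of values fall below this point.

Using the inverse CDF (quantile function):
x = F⁻¹(0.56) = 0.2207

Verification: P(X ≤ 0.2207) = 0.56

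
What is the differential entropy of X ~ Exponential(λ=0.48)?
1.7340 nats

We have X ~ Exponential(λ=0.48).

The differential entropy measures the uncertainty or information content of the distribution.

For an Exponential distribution with λ=0.48:
h(X) = 1.7340 nats

(In bits, this would be 2.5016 bits.)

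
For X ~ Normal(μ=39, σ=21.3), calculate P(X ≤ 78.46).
0.968029

We have X ~ Normal(μ=39, σ=21.3).

The CDF gives us P(X ≤ k).

Using the CDF:
P(X ≤ 78.46) = 0.968029

This means there's approximately a 96.8% chance that X is at most 78.46.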